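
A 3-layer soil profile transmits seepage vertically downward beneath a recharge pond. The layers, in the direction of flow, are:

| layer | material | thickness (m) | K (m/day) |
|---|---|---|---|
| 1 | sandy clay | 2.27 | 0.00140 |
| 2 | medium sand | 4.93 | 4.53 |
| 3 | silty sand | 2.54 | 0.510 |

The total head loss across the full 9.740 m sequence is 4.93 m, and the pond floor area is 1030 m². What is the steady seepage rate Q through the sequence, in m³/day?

Flow is perpendicular to layering, so the layers act in series and the equivalent K is the thickness-weighted harmonic mean.
Total thickness L = 2.27 + 4.93 + 2.54 = 9.740 m.
Σ(b_i/K_i) = 2.27/0.00140 + 4.93/4.53 + 2.54/0.510 = 1627 d.
K_eq = L / Σ(b_i/K_i) = 9.740 / 1627 = 0.005985 m/day.
Q = K_eq · A · (Δh/L) = 0.005985 × 1030 × (4.93/9.740) = 3.120 m³/day.

3.12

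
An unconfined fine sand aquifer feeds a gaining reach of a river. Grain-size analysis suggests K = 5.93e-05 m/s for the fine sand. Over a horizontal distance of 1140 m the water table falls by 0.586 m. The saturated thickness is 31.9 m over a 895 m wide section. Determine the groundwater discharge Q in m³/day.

75.2

Convert K: 5.93e-05 m/s × 86400 = 5.124 m/day.
Cross-sectional area A = 895 × 31.9 = 28550 m².
Hydraulic gradient i = Δh / L = 0.586 / 1140 = 0.0005140.
Darcy's law: Q = K · A · i = 5.124 × 28550 × 0.0005140 = 75.19 m³/day.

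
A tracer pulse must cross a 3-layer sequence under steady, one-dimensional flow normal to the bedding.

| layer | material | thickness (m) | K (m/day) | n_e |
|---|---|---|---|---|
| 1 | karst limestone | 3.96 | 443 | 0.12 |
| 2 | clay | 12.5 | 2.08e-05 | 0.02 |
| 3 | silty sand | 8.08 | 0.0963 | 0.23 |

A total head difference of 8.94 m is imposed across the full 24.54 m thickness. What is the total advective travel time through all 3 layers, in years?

476

With flow normal to the layers, continuity requires the same specific discharge q through every layer.
Σ(b_i/K_i) = 3.96/443 + 12.5/2.08e-05 + 8.08/0.0963 = 6.010e+05 d.
q = Δh / Σ(b_i/K_i) = 8.94 / 6.010e+05 = 1.487e-05 m/day.
In each layer the seepage velocity is v_i = q/n_i, so the layer transit time is t_i = b_i·n_i / q:
  layer 1 (karst limestone): t_1 = 3.96 × 0.12 / 1.487e-05 = 31948 d
  layer 2 (clay): t_2 = 12.5 × 0.02 / 1.487e-05 = 16808 d
  layer 3 (silty sand): t_3 = 8.08 × 0.23 / 1.487e-05 = 1.249e+05 d
Total t = Σ t_i = 1.737e+05 days = 475.6 years.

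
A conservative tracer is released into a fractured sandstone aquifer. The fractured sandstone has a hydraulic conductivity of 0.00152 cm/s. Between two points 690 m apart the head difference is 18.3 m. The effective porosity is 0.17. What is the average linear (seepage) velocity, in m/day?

Convert K: 0.00152 cm/s × 864 = 1.313 m/day.
Hydraulic gradient i = Δh / L = 18.3 / 690 = 0.02652.
Darcy flux q = K · i = 1.313 × 0.02652 = 0.03483 m/day.
Seepage velocity v = q / n_e = 0.03483 / 0.17 = 0.2049 m/day.

0.205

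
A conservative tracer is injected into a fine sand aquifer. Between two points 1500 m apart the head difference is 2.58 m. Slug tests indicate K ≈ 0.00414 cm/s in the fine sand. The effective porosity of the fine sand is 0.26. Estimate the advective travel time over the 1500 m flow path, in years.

174

Convert K: 0.00414 cm/s × 864 = 3.577 m/day.
Hydraulic gradient i = Δh / L = 2.58 / 1500 = 0.001720.
Darcy flux q = K · i = 3.577 × 0.001720 = 0.006152 m/day.
Seepage velocity v = q / n_e = 0.006152 / 0.26 = 0.02366 m/day.
Travel time t = L / v = 1500 / 0.02366 = 63390 days = 173.6 years.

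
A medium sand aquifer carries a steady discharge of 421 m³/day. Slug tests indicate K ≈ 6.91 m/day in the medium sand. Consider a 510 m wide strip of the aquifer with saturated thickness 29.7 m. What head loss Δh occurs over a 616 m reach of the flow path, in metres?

2.48

Cross-sectional area A = 510 × 29.7 = 15147 m².
From Q = K·A·i, i = Q / (K·A) = 421 / (6.910 × 15147) = 0.004022.
Head loss Δh = i · L = 0.004022 × 616 = 2.478 m.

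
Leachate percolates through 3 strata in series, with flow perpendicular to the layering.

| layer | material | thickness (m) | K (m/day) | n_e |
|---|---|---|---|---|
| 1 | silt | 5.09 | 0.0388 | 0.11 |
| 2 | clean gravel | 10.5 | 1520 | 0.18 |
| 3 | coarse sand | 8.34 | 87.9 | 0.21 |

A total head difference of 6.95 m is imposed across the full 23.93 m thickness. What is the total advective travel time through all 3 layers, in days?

With flow normal to the layers, continuity requires the same specific discharge q through every layer.
Σ(b_i/K_i) = 5.09/0.0388 + 10.5/1520 + 8.34/87.9 = 131.3 d.
q = Δh / Σ(b_i/K_i) = 6.95 / 131.3 = 0.05294 m/day.
In each layer the seepage velocity is v_i = q/n_i, so the layer transit time is t_i = b_i·n_i / q:
  layer 1 (silt): t_1 = 5.09 × 0.11 / 0.05294 = 10.58 d
  layer 2 (clean gravel): t_2 = 10.5 × 0.18 / 0.05294 = 35.70 d
  layer 3 (coarse sand): t_3 = 8.34 × 0.21 / 0.05294 = 33.08 d
Total t = Σ t_i = 79.36 days.

79.4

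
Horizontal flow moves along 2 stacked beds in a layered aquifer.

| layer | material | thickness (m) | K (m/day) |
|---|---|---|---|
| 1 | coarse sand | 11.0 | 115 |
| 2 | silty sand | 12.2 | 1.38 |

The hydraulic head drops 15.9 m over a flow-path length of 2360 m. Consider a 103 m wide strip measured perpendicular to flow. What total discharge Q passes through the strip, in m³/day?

890

Flow is parallel to layering, so each bed carries its own Darcy discharge and the transmissivities add.
Σ(K_i·b_i) = 115×11.0 + 1.38×12.2 = 1282 m²/day.
Hydraulic gradient i = Δh / L = 15.9 / 2360 = 0.006737.
Q = Σ(K_i·b_i) · W · i = 1282 × 103 × 0.006737 = 889.5 m³/day.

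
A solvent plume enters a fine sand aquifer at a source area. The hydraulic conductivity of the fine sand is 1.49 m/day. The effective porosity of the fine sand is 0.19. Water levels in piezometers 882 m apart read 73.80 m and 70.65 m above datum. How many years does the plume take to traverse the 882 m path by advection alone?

Hydraulic gradient i = (73.80 − 70.65) / 882 = 3.15 / 882 = 0.003571.
Darcy flux q = K · i = 1.490 × 0.003571 = 0.005321 m/day.
Seepage velocity v = q / n_e = 0.005321 / 0.19 = 0.02801 m/day.
Travel time t = L / v = 882 / 0.02801 = 31492 days = 86.22 years.

86.2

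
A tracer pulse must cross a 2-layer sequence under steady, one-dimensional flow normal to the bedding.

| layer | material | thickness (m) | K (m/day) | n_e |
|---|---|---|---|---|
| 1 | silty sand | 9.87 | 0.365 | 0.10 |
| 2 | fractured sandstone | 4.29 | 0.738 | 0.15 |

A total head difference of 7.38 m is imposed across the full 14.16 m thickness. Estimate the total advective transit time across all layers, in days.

With flow normal to the layers, continuity requires the same specific discharge q through every layer.
Σ(b_i/K_i) = 9.87/0.365 + 4.29/0.738 = 32.85 d.
q = Δh / Σ(b_i/K_i) = 7.38 / 32.85 = 0.2246 m/day.
In each layer the seepage velocity is v_i = q/n_i, so the layer transit time is t_i = b_i·n_i / q:
  layer 1 (silty sand): t_1 = 9.87 × 0.10 / 0.2246 = 4.394 d
  layer 2 (fractured sandstone): t_2 = 4.29 × 0.15 / 0.2246 = 2.865 d
Total t = Σ t_i = 7.259 days.

7.26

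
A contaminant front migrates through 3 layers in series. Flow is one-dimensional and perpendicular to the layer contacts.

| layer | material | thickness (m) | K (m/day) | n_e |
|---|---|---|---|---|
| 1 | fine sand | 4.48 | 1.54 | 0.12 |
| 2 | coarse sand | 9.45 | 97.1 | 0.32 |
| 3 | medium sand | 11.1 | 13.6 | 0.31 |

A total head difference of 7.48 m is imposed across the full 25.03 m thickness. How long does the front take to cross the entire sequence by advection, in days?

With flow normal to the layers, continuity requires the same specific discharge q through every layer.
Σ(b_i/K_i) = 4.48/1.54 + 9.45/97.1 + 11.1/13.6 = 3.823 d.
q = Δh / Σ(b_i/K_i) = 7.48 / 3.823 = 1.957 m/day.
In each layer the seepage velocity is v_i = q/n_i, so the layer transit time is t_i = b_i·n_i / q:
  layer 1 (fine sand): t_1 = 4.48 × 0.12 / 1.957 = 0.2747 d
  layer 2 (coarse sand): t_2 = 9.45 × 0.32 / 1.957 = 1.545 d
  layer 3 (medium sand): t_3 = 11.1 × 0.31 / 1.957 = 1.758 d
Total t = Σ t_i = 3.579 days.

3.58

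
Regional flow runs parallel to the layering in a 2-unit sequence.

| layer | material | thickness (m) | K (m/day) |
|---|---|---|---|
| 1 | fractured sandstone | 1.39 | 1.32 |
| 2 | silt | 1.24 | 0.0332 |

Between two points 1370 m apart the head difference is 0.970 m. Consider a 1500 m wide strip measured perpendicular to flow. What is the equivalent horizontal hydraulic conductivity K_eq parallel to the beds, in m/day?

0.713

Flow is parallel to layering, so each bed carries its own Darcy discharge and the transmissivities add.
Σ(K_i·b_i) = 1.32×1.39 + 0.0332×1.24 = 1.876 m²/day.
Total thickness b = 2.630 m, so K_eq = Σ(K_i·b_i)/b = 0.7133 m/day.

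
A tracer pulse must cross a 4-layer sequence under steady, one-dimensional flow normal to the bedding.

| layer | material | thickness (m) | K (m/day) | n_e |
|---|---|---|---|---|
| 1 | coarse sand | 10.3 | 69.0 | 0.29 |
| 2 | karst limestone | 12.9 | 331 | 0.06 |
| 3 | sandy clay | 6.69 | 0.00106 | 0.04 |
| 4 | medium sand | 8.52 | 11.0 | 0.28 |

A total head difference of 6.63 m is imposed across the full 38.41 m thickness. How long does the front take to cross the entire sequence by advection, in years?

16.7

With flow normal to the layers, continuity requires the same specific discharge q through every layer.
Σ(b_i/K_i) = 10.3/69.0 + 12.9/331 + 6.69/0.00106 + 8.52/11.0 = 6312 d.
q = Δh / Σ(b_i/K_i) = 6.63 / 6312 = 0.001050 m/day.
In each layer the seepage velocity is v_i = q/n_i, so the layer transit time is t_i = b_i·n_i / q:
  layer 1 (coarse sand): t_1 = 10.3 × 0.29 / 0.001050 = 2844 d
  layer 2 (karst limestone): t_2 = 12.9 × 0.06 / 0.001050 = 736.9 d
  layer 3 (sandy clay): t_3 = 6.69 × 0.04 / 0.001050 = 254.8 d
  layer 4 (medium sand): t_4 = 8.52 × 0.28 / 0.001050 = 2271 d
Total t = Σ t_i = 6107 days = 16.72 years.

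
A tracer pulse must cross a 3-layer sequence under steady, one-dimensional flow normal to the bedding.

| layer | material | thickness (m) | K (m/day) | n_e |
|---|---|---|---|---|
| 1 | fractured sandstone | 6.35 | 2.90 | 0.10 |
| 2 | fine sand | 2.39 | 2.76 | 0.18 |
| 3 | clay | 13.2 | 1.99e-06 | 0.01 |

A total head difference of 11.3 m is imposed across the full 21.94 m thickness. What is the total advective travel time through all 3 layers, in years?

1920

With flow normal to the layers, continuity requires the same specific discharge q through every layer.
Σ(b_i/K_i) = 6.35/2.90 + 2.39/2.76 + 13.2/1.99e-06 = 6.633e+06 d.
q = Δh / Σ(b_i/K_i) = 11.3 / 6.633e+06 = 1.704e-06 m/day.
In each layer the seepage velocity is v_i = q/n_i, so the layer transit time is t_i = b_i·n_i / q:
  layer 1 (fractured sandstone): t_1 = 6.35 × 0.10 / 1.704e-06 = 3.727e+05 d
  layer 2 (fine sand): t_2 = 2.39 × 0.18 / 1.704e-06 = 2.525e+05 d
  layer 3 (clay): t_3 = 13.2 × 0.01 / 1.704e-06 = 77485 d
Total t = Σ t_i = 7.028e+05 days = 1924 years.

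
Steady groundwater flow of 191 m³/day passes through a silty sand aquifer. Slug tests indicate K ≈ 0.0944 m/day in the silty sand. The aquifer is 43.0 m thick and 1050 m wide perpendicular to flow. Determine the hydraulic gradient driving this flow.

Cross-sectional area A = 1050 × 43.0 = 45150 m².
From Q = K·A·i, i = Q / (K·A) = 191 / (0.09440 × 45150) = 0.04481.

0.0448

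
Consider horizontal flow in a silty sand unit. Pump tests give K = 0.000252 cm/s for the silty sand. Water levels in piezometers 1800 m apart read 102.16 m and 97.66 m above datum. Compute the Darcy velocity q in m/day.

0.000544

Convert K: 0.000252 cm/s × 864 = 0.2177 m/day.
Hydraulic gradient i = (102.16 − 97.66) / 1800 = 4.5 / 1800 = 0.002500.
Specific discharge q = K · i = 0.2177 × 0.002500 = 0.0005443 m/day.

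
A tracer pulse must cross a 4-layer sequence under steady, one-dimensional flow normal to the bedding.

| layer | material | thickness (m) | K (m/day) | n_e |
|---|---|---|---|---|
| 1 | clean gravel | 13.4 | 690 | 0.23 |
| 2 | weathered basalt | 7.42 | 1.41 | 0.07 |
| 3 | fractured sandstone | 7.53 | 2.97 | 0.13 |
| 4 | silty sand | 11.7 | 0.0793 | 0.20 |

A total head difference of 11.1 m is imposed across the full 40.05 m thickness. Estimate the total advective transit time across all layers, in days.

96.9

With flow normal to the layers, continuity requires the same specific discharge q through every layer.
Σ(b_i/K_i) = 13.4/690 + 7.42/1.41 + 7.53/2.97 + 11.7/0.0793 = 155.4 d.
q = Δh / Σ(b_i/K_i) = 11.1 / 155.4 = 0.07145 m/day.
In each layer the seepage velocity is v_i = q/n_i, so the layer transit time is t_i = b_i·n_i / q:
  layer 1 (clean gravel): t_1 = 13.4 × 0.23 / 0.07145 = 43.14 d
  layer 2 (weathered basalt): t_2 = 7.42 × 0.07 / 0.07145 = 7.270 d
  layer 3 (fractured sandstone): t_3 = 7.53 × 0.13 / 0.07145 = 13.70 d
  layer 4 (silty sand): t_4 = 11.7 × 0.20 / 0.07145 = 32.75 d
Total t = Σ t_i = 96.86 days.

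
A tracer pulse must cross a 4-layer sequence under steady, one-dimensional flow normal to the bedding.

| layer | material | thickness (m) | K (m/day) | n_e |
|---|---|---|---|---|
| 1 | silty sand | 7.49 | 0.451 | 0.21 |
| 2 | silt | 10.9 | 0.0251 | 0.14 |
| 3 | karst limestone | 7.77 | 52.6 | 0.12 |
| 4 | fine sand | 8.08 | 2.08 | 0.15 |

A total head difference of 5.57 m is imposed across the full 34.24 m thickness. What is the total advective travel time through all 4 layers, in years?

With flow normal to the layers, continuity requires the same specific discharge q through every layer.
Σ(b_i/K_i) = 7.49/0.451 + 10.9/0.0251 + 7.77/52.6 + 8.08/2.08 = 454.9 d.
q = Δh / Σ(b_i/K_i) = 5.57 / 454.9 = 0.01224 m/day.
In each layer the seepage velocity is v_i = q/n_i, so the layer transit time is t_i = b_i·n_i / q:
  layer 1 (silty sand): t_1 = 7.49 × 0.21 / 0.01224 = 128.5 d
  layer 2 (silt): t_2 = 10.9 × 0.14 / 0.01224 = 124.6 d
  layer 3 (karst limestone): t_3 = 7.77 × 0.12 / 0.01224 = 76.15 d
  layer 4 (fine sand): t_4 = 8.08 × 0.15 / 0.01224 = 98.98 d
Total t = Σ t_i = 428.2 days = 1.172 years.

1.17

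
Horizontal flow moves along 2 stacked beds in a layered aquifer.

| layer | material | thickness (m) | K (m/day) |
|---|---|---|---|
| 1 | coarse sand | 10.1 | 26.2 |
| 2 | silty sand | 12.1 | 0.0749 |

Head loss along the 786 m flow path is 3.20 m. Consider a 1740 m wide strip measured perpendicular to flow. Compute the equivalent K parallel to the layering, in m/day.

12.0

Flow is parallel to layering, so each bed carries its own Darcy discharge and the transmissivities add.
Σ(K_i·b_i) = 26.2×10.1 + 0.0749×12.1 = 265.5 m²/day.
Total thickness b = 22.20 m, so K_eq = Σ(K_i·b_i)/b = 11.96 m/day.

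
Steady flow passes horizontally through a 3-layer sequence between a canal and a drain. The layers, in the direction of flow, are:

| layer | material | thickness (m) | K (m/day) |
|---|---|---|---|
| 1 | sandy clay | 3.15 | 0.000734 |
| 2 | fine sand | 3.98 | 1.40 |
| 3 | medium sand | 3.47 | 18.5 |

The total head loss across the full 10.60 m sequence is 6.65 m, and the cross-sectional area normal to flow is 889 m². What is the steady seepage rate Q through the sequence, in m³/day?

1.38

Flow is perpendicular to layering, so the layers act in series and the equivalent K is the thickness-weighted harmonic mean.
Total thickness L = 3.15 + 3.98 + 3.47 = 10.60 m.
Σ(b_i/K_i) = 3.15/0.000734 + 3.98/1.40 + 3.47/18.5 = 4295 d.
K_eq = L / Σ(b_i/K_i) = 10.60 / 4295 = 0.002468 m/day.
Q = K_eq · A · (Δh/L) = 0.002468 × 889 × (6.65/10.60) = 1.377 m³/day.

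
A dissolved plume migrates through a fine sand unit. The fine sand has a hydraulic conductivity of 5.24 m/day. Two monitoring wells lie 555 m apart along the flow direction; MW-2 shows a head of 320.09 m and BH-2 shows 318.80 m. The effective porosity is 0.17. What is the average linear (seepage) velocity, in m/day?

0.0716

Hydraulic gradient i = (320.09 − 318.80) / 555 = 1.29 / 555 = 0.002324.
Darcy flux q = K · i = 5.240 × 0.002324 = 0.01218 m/day.
Seepage velocity v = q / n_e = 0.01218 / 0.17 = 0.07164 m/day.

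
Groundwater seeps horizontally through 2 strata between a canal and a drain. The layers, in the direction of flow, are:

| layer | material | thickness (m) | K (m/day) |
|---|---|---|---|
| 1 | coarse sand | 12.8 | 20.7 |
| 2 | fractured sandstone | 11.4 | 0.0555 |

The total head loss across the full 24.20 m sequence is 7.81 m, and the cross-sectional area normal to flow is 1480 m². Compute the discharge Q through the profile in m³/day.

Flow is perpendicular to layering, so the layers act in series and the equivalent K is the thickness-weighted harmonic mean.
Total thickness L = 12.8 + 11.4 = 24.20 m.
Σ(b_i/K_i) = 12.8/20.7 + 11.4/0.0555 = 206.0 d.
K_eq = L / Σ(b_i/K_i) = 24.20 / 206.0 = 0.1175 m/day.
Q = K_eq · A · (Δh/L) = 0.1175 × 1480 × (7.81/24.20) = 56.10 m³/day.

56.1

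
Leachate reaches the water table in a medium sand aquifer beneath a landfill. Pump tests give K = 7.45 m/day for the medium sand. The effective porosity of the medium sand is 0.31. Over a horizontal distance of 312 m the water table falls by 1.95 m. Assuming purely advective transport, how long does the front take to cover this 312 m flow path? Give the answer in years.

5.69

Hydraulic gradient i = Δh / L = 1.95 / 312 = 0.006250.
Darcy flux q = K · i = 7.450 × 0.006250 = 0.04656 m/day.
Seepage velocity v = q / n_e = 0.04656 / 0.31 = 0.1502 m/day.
Travel time t = L / v = 312 / 0.1502 = 2077 days = 5.687 years.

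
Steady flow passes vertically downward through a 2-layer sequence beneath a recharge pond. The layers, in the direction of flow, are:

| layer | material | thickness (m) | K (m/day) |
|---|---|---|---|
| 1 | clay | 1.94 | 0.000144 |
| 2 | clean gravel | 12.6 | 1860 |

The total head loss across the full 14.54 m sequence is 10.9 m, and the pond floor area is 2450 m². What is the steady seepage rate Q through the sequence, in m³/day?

1.98

Flow is perpendicular to layering, so the layers act in series and the equivalent K is the thickness-weighted harmonic mean.
Total thickness L = 1.94 + 12.6 = 14.54 m.
Σ(b_i/K_i) = 1.94/0.000144 + 12.6/1860 = 13472 d.
K_eq = L / Σ(b_i/K_i) = 14.54 / 13472 = 0.001079 m/day.
Q = K_eq · A · (Δh/L) = 0.001079 × 2450 × (10.9/14.54) = 1.982 m³/day.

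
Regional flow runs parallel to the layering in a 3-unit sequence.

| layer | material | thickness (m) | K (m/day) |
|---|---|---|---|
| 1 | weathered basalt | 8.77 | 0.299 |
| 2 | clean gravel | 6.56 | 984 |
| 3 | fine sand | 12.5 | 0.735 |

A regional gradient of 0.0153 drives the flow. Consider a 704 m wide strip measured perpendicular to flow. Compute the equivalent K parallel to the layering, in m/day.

Flow is parallel to layering, so each bed carries its own Darcy discharge and the transmissivities add.
Σ(K_i·b_i) = 0.299×8.77 + 984×6.56 + 0.735×12.5 = 6467 m²/day.
Total thickness b = 27.83 m, so K_eq = Σ(K_i·b_i)/b = 232.4 m/day.

232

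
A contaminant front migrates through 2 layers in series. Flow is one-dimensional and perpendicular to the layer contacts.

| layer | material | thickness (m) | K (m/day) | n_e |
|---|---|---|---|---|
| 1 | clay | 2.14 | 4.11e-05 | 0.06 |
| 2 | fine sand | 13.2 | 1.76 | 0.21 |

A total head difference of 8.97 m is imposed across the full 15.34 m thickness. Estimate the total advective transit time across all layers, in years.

With flow normal to the layers, continuity requires the same specific discharge q through every layer.
Σ(b_i/K_i) = 2.14/4.11e-05 + 13.2/1.76 = 52076 d.
q = Δh / Σ(b_i/K_i) = 8.97 / 52076 = 0.0001722 m/day.
In each layer the seepage velocity is v_i = q/n_i, so the layer transit time is t_i = b_i·n_i / q:
  layer 1 (clay): t_1 = 2.14 × 0.06 / 0.0001722 = 745.4 d
  layer 2 (fine sand): t_2 = 13.2 × 0.21 / 0.0001722 = 16093 d
Total t = Σ t_i = 16838 days = 46.10 years.

46.1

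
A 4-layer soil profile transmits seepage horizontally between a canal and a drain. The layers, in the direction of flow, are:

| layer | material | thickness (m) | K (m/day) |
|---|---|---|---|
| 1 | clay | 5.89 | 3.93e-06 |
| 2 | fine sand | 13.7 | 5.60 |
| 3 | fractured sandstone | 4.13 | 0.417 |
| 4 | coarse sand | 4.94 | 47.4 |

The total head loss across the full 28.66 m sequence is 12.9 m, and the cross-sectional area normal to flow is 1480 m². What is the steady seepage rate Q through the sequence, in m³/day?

Flow is perpendicular to layering, so the layers act in series and the equivalent K is the thickness-weighted harmonic mean.
Total thickness L = 5.89 + 13.7 + 4.13 + 4.94 = 28.66 m.
Σ(b_i/K_i) = 5.89/3.93e-06 + 13.7/5.60 + 4.13/0.417 + 4.94/47.4 = 1.499e+06 d.
K_eq = L / Σ(b_i/K_i) = 28.66 / 1.499e+06 = 1.912e-05 m/day.
Q = K_eq · A · (Δh/L) = 1.912e-05 × 1480 × (12.9/28.66) = 0.01274 m³/day.

0.0127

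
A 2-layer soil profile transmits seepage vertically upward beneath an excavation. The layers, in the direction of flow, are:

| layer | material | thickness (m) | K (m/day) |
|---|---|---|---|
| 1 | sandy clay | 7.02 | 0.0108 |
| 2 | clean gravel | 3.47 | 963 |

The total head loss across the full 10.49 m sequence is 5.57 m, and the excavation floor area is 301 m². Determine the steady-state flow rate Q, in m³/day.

Flow is perpendicular to layering, so the layers act in series and the equivalent K is the thickness-weighted harmonic mean.
Total thickness L = 7.02 + 3.47 = 10.49 m.
Σ(b_i/K_i) = 7.02/0.0108 + 3.47/963 = 650.0 d.
K_eq = L / Σ(b_i/K_i) = 10.49 / 650.0 = 0.01614 m/day.
Q = K_eq · A · (Δh/L) = 0.01614 × 301 × (5.57/10.49) = 2.579 m³/day.

2.58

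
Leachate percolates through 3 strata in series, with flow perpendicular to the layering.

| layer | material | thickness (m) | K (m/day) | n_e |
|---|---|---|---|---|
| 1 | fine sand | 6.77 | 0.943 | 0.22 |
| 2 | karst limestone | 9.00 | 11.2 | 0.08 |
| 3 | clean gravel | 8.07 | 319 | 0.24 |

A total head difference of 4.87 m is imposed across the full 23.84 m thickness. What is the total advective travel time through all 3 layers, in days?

With flow normal to the layers, continuity requires the same specific discharge q through every layer.
Σ(b_i/K_i) = 6.77/0.943 + 9.00/11.2 + 8.07/319 = 8.008 d.
q = Δh / Σ(b_i/K_i) = 4.87 / 8.008 = 0.6081 m/day.
In each layer the seepage velocity is v_i = q/n_i, so the layer transit time is t_i = b_i·n_i / q:
  layer 1 (fine sand): t_1 = 6.77 × 0.22 / 0.6081 = 2.449 d
  layer 2 (karst limestone): t_2 = 9.00 × 0.08 / 0.6081 = 1.184 d
  layer 3 (clean gravel): t_3 = 8.07 × 0.24 / 0.6081 = 3.185 d
Total t = Σ t_i = 6.818 days.

6.82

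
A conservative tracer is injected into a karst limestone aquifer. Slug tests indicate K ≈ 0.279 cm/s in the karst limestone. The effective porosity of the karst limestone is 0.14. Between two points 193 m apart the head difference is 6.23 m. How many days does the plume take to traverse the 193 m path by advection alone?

Convert K: 0.279 cm/s × 864 = 241.1 m/day.
Hydraulic gradient i = Δh / L = 6.23 / 193 = 0.03228.
Darcy flux q = K · i = 241.1 × 0.03228 = 7.781 m/day.
Seepage velocity v = q / n_e = 7.781 / 0.14 = 55.58 m/day.
Travel time t = L / v = 193 / 55.58 = 3.472 days.

3.47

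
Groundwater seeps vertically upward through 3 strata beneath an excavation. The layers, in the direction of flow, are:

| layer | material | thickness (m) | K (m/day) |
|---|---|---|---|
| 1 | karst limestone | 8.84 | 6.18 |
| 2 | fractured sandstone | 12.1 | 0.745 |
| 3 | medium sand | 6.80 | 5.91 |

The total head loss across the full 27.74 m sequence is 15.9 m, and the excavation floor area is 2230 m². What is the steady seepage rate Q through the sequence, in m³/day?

1880

Flow is perpendicular to layering, so the layers act in series and the equivalent K is the thickness-weighted harmonic mean.
Total thickness L = 8.84 + 12.1 + 6.80 = 27.74 m.
Σ(b_i/K_i) = 8.84/6.18 + 12.1/0.745 + 6.80/5.91 = 18.82 d.
K_eq = L / Σ(b_i/K_i) = 27.74 / 18.82 = 1.474 m/day.
Q = K_eq · A · (Δh/L) = 1.474 × 2230 × (15.9/27.74) = 1884 m³/day.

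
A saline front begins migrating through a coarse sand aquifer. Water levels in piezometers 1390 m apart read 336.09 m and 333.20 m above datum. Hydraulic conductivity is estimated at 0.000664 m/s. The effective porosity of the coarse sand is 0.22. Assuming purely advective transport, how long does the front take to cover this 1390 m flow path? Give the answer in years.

Convert K: 0.000664 m/s × 86400 = 57.37 m/day.
Hydraulic gradient i = (336.09 − 333.20) / 1390 = 2.89 / 1390 = 0.002079.
Darcy flux q = K · i = 57.37 × 0.002079 = 0.1193 m/day.
Seepage velocity v = q / n_e = 0.1193 / 0.22 = 0.5422 m/day.
Travel time t = L / v = 1390 / 0.5422 = 2564 days = 7.019 years.

7.02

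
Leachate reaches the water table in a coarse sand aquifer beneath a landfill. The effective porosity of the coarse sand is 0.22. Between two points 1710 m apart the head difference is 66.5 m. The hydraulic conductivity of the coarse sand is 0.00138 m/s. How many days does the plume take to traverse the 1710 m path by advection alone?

Convert K: 0.00138 m/s × 86400 = 119.2 m/day.
Hydraulic gradient i = Δh / L = 66.5 / 1710 = 0.03889.
Darcy flux q = K · i = 119.2 × 0.03889 = 4.637 m/day.
Seepage velocity v = q / n_e = 4.637 / 0.22 = 21.08 m/day.
Travel time t = L / v = 1710 / 21.08 = 81.13 days.

81.1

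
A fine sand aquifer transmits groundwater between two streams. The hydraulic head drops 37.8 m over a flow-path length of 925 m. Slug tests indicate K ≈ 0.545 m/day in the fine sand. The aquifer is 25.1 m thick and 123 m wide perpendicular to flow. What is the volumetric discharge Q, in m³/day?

68.8

Cross-sectional area A = 123 × 25.1 = 3087 m².
Hydraulic gradient i = Δh / L = 37.8 / 925 = 0.04086.
Darcy's law: Q = K · A · i = 0.5450 × 3087 × 0.04086 = 68.76 m³/day.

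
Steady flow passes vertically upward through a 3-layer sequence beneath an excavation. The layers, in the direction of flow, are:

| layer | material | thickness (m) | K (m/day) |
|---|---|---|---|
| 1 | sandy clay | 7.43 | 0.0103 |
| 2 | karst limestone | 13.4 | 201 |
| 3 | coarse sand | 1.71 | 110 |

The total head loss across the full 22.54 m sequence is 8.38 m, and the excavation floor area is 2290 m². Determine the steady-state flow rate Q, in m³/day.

26.6

Flow is perpendicular to layering, so the layers act in series and the equivalent K is the thickness-weighted harmonic mean.
Total thickness L = 7.43 + 13.4 + 1.71 = 22.54 m.
Σ(b_i/K_i) = 7.43/0.0103 + 13.4/201 + 1.71/110 = 721.4 d.
K_eq = L / Σ(b_i/K_i) = 22.54 / 721.4 = 0.03124 m/day.
Q = K_eq · A · (Δh/L) = 0.03124 × 2290 × (8.38/22.54) = 26.60 m³/day.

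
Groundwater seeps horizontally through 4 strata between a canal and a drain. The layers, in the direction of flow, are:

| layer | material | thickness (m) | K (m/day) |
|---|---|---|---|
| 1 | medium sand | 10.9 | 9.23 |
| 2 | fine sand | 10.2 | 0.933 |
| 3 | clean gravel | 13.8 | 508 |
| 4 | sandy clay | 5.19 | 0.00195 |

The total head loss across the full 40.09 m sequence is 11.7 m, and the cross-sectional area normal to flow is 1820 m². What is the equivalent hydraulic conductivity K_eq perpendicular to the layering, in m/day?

0.0150

Flow is perpendicular to layering, so the layers act in series and the equivalent K is the thickness-weighted harmonic mean.
Total thickness L = 10.9 + 10.2 + 13.8 + 5.19 = 40.09 m.
Σ(b_i/K_i) = 10.9/9.23 + 10.2/0.933 + 13.8/508 + 5.19/0.00195 = 2674 d.
K_eq = L / Σ(b_i/K_i) = 40.09 / 2674 = 0.01499 m/day.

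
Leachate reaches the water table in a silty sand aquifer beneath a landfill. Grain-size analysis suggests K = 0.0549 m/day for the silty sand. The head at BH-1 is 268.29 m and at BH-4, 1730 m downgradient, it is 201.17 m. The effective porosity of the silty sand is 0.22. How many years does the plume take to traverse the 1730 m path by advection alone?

489

Hydraulic gradient i = (268.29 − 201.17) / 1730 = 67.12 / 1730 = 0.03880.
Darcy flux q = K · i = 0.05490 × 0.03880 = 0.002130 m/day.
Seepage velocity v = q / n_e = 0.002130 / 0.22 = 0.009682 m/day.
Travel time t = L / v = 1730 / 0.009682 = 1.787e+05 days = 489.2 years.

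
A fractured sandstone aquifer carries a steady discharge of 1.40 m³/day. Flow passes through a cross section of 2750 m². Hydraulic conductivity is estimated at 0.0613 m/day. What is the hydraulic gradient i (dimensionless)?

0.00830

From Q = K·A·i, i = Q / (K·A) = 1.40 / (0.06130 × 2750) = 0.008305.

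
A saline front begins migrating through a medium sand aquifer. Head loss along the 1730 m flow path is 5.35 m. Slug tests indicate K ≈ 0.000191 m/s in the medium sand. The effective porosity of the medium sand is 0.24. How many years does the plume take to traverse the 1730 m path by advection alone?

Convert K: 0.000191 m/s × 86400 = 16.50 m/day.
Hydraulic gradient i = Δh / L = 5.35 / 1730 = 0.003092.
Darcy flux q = K · i = 16.50 × 0.003092 = 0.05103 m/day.
Seepage velocity v = q / n_e = 0.05103 / 0.24 = 0.2126 m/day.
Travel time t = L / v = 1730 / 0.2126 = 8136 days = 22.27 years.

22.3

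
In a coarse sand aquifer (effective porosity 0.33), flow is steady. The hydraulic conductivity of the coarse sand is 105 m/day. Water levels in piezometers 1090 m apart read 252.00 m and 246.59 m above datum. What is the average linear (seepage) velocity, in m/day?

1.58

Hydraulic gradient i = (252.00 − 246.59) / 1090 = 5.41 / 1090 = 0.004963.
Darcy flux q = K · i = 105.0 × 0.004963 = 0.5211 m/day.
Seepage velocity v = q / n_e = 0.5211 / 0.33 = 1.579 m/day.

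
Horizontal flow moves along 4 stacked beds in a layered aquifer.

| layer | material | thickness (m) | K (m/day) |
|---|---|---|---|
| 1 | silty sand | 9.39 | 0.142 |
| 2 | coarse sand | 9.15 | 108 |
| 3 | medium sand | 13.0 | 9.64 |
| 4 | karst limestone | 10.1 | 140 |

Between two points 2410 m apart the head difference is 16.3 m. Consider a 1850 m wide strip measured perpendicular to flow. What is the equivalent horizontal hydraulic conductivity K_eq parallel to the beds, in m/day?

Flow is parallel to layering, so each bed carries its own Darcy discharge and the transmissivities add.
Σ(K_i·b_i) = 0.142×9.39 + 108×9.15 + 9.64×13.0 + 140×10.1 = 2529 m²/day.
Total thickness b = 41.64 m, so K_eq = Σ(K_i·b_i)/b = 60.73 m/day.

60.7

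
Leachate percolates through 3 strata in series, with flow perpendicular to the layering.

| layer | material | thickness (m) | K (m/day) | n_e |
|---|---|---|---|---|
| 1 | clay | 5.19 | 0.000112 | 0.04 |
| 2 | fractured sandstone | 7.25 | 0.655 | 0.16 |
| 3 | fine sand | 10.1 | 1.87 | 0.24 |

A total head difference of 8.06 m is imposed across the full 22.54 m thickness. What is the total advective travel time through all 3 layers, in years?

With flow normal to the layers, continuity requires the same specific discharge q through every layer.
Σ(b_i/K_i) = 5.19/0.000112 + 7.25/0.655 + 10.1/1.87 = 46356 d.
q = Δh / Σ(b_i/K_i) = 8.06 / 46356 = 0.0001739 m/day.
In each layer the seepage velocity is v_i = q/n_i, so the layer transit time is t_i = b_i·n_i / q:
  layer 1 (clay): t_1 = 5.19 × 0.04 / 0.0001739 = 1194 d
  layer 2 (fractured sandstone): t_2 = 7.25 × 0.16 / 0.0001739 = 6672 d
  layer 3 (fine sand): t_3 = 10.1 × 0.24 / 0.0001739 = 13941 d
Total t = Σ t_i = 21807 days = 59.70 years.

59.7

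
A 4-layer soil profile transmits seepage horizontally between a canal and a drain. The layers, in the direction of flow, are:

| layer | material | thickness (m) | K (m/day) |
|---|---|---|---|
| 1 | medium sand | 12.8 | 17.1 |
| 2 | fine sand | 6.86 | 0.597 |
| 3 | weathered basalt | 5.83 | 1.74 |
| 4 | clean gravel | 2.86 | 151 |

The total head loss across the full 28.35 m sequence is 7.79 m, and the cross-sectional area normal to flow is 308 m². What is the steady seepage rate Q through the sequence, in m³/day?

Flow is perpendicular to layering, so the layers act in series and the equivalent K is the thickness-weighted harmonic mean.
Total thickness L = 12.8 + 6.86 + 5.83 + 2.86 = 28.35 m.
Σ(b_i/K_i) = 12.8/17.1 + 6.86/0.597 + 5.83/1.74 + 2.86/151 = 15.61 d.
K_eq = L / Σ(b_i/K_i) = 28.35 / 15.61 = 1.816 m/day.
Q = K_eq · A · (Δh/L) = 1.816 × 308 × (7.79/28.35) = 153.7 m³/day.

154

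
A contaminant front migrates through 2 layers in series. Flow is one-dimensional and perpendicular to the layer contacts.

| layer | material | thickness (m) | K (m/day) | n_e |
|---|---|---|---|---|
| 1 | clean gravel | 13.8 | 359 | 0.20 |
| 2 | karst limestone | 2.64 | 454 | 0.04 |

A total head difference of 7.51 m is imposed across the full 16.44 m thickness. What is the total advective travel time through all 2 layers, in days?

0.0169

With flow normal to the layers, continuity requires the same specific discharge q through every layer.
Σ(b_i/K_i) = 13.8/359 + 2.64/454 = 0.04426 d.
q = Δh / Σ(b_i/K_i) = 7.51 / 0.04426 = 169.7 m/day.
In each layer the seepage velocity is v_i = q/n_i, so the layer transit time is t_i = b_i·n_i / q:
  layer 1 (clean gravel): t_1 = 13.8 × 0.20 / 169.7 = 0.01626 d
  layer 2 (karst limestone): t_2 = 2.64 × 0.04 / 169.7 = 0.0006223 d
Total t = Σ t_i = 0.01689 days.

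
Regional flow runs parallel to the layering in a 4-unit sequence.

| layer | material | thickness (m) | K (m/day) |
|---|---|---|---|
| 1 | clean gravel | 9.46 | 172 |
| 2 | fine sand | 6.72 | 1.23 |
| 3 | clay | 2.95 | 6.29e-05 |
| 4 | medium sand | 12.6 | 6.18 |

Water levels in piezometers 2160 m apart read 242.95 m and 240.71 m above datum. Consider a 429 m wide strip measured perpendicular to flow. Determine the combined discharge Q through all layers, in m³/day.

Flow is parallel to layering, so each bed carries its own Darcy discharge and the transmissivities add.
Σ(K_i·b_i) = 172×9.46 + 1.23×6.72 + 6.29e-05×2.95 + 6.18×12.6 = 1713 m²/day.
Hydraulic gradient i = (242.95 − 240.71) / 2160 = 2.24 / 2160 = 0.001037.
Q = Σ(K_i·b_i) · W · i = 1713 × 429 × 0.001037 = 762.2 m³/day.

762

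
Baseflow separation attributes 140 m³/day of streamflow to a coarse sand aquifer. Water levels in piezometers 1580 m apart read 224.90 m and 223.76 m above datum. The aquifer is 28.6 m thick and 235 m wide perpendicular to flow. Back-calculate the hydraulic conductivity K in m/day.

Cross-sectional area A = 235 × 28.6 = 6721 m².
Hydraulic gradient i = (224.90 − 223.76) / 1580 = 1.14 / 1580 = 0.0007215.
From Q = K·A·i, K = Q / (A·i) = 140 / (6721 × 0.0007215) = 28.87 m/day.

28.9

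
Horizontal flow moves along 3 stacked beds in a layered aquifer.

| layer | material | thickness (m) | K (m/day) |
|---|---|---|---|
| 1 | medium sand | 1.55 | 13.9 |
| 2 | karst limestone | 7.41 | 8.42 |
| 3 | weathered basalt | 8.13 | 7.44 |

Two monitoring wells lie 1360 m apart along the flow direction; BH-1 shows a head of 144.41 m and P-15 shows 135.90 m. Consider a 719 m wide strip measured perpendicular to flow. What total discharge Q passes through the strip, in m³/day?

650

Flow is parallel to layering, so each bed carries its own Darcy discharge and the transmissivities add.
Σ(K_i·b_i) = 13.9×1.55 + 8.42×7.41 + 7.44×8.13 = 144.4 m²/day.
Hydraulic gradient i = (144.41 − 135.90) / 1360 = 8.51 / 1360 = 0.006257.
Q = Σ(K_i·b_i) · W · i = 144.4 × 719 × 0.006257 = 649.8 m³/day.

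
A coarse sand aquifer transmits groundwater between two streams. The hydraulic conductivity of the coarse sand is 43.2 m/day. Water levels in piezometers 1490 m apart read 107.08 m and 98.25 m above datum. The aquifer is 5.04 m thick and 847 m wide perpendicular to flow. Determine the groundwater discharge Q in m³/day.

1090

Cross-sectional area A = 847 × 5.04 = 4269 m².
Hydraulic gradient i = (107.08 − 98.25) / 1490 = 8.83 / 1490 = 0.005926.
Darcy's law: Q = K · A · i = 43.20 × 4269 × 0.005926 = 1093 m³/day.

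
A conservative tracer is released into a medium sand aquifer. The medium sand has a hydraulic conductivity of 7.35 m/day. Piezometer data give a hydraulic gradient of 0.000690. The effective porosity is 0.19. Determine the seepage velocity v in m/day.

0.0267

Hydraulic gradient i = 0.000690.
Darcy flux q = K · i = 7.350 × 0.0006900 = 0.005071 m/day.
Seepage velocity v = q / n_e = 0.005071 / 0.19 = 0.02669 m/day.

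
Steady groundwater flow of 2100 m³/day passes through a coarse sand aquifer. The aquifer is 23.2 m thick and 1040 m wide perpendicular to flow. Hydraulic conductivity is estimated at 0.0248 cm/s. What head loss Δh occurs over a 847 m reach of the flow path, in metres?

3.44

Convert K: 0.0248 cm/s × 864 = 21.43 m/day.
Cross-sectional area A = 1040 × 23.2 = 24128 m².
From Q = K·A·i, i = Q / (K·A) = 2100 / (21.43 × 24128) = 0.004062.
Head loss Δh = i · L = 0.004062 × 847 = 3.440 m.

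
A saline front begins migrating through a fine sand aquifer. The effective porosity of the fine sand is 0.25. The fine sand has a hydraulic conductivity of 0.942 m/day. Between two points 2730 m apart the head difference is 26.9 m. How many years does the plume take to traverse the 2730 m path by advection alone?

201

Hydraulic gradient i = Δh / L = 26.9 / 2730 = 0.009853.
Darcy flux q = K · i = 0.9420 × 0.009853 = 0.009282 m/day.
Seepage velocity v = q / n_e = 0.009282 / 0.25 = 0.03713 m/day.
Travel time t = L / v = 2730 / 0.03713 = 73530 days = 201.3 years.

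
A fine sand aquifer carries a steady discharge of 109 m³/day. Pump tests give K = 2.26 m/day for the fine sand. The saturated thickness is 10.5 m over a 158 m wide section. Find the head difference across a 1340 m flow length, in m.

39.0

Cross-sectional area A = 158 × 10.5 = 1659 m².
From Q = K·A·i, i = Q / (K·A) = 109 / (2.260 × 1659) = 0.02907.
Head loss Δh = i · L = 0.02907 × 1340 = 38.96 m.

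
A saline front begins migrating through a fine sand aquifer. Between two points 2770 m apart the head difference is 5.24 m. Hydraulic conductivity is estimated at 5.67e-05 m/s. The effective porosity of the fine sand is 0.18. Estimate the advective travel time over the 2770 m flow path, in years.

147

Convert K: 5.67e-05 m/s × 86400 = 4.899 m/day.
Hydraulic gradient i = Δh / L = 5.24 / 2770 = 0.001892.
Darcy flux q = K · i = 4.899 × 0.001892 = 0.009267 m/day.
Seepage velocity v = q / n_e = 0.009267 / 0.18 = 0.05148 m/day.
Travel time t = L / v = 2770 / 0.05148 = 53803 days = 147.3 years.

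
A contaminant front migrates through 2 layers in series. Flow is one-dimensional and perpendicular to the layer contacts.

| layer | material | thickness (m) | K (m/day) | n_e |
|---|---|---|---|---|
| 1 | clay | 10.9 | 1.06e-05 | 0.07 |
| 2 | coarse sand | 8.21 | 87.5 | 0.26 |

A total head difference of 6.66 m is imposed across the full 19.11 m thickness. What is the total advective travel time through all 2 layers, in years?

1220

With flow normal to the layers, continuity requires the same specific discharge q through every layer.
Σ(b_i/K_i) = 10.9/1.06e-05 + 8.21/87.5 = 1.028e+06 d.
q = Δh / Σ(b_i/K_i) = 6.66 / 1.028e+06 = 6.477e-06 m/day.
In each layer the seepage velocity is v_i = q/n_i, so the layer transit time is t_i = b_i·n_i / q:
  layer 1 (clay): t_1 = 10.9 × 0.07 / 6.477e-06 = 1.178e+05 d
  layer 2 (coarse sand): t_2 = 8.21 × 0.26 / 6.477e-06 = 3.296e+05 d
Total t = Σ t_i = 4.474e+05 days = 1225 years.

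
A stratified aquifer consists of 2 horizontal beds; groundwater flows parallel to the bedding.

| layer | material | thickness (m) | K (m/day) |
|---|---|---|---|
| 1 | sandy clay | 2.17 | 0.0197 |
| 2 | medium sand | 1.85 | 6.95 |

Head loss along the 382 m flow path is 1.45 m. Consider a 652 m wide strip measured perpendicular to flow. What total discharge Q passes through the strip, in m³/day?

Flow is parallel to layering, so each bed carries its own Darcy discharge and the transmissivities add.
Σ(K_i·b_i) = 0.0197×2.17 + 6.95×1.85 = 12.90 m²/day.
Hydraulic gradient i = Δh / L = 1.45 / 382 = 0.003796.
Q = Σ(K_i·b_i) · W · i = 12.90 × 652 × 0.003796 = 31.93 m³/day.

31.9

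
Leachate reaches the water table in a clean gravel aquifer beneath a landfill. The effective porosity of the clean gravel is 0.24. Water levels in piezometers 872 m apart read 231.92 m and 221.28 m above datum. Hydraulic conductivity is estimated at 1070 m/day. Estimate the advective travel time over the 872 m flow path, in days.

16.0

Hydraulic gradient i = (231.92 − 221.28) / 872 = 10.64 / 872 = 0.01220.
Darcy flux q = K · i = 1070 × 0.01220 = 13.06 m/day.
Seepage velocity v = q / n_e = 13.06 / 0.24 = 54.40 m/day.
Travel time t = L / v = 872 / 54.40 = 16.03 days.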